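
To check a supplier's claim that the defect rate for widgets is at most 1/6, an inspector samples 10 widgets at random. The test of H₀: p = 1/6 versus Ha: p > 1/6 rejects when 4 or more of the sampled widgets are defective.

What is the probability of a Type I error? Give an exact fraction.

29279/419904

Under H₀, X ~ Binomial(10, 1/6); the Type I error rate is P(X ≥ 4).
Computing the lower-tail complement: 1 − 390625/419904 = 29279/419904.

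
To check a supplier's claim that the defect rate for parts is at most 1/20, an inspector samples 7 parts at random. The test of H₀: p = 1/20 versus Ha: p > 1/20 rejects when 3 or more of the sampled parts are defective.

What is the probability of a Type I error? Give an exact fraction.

961803/256000000

The significance level is the probability, assuming p = 1/20, of seeing 3 or more defectives in 7 draws.
Via the complement, α = 1 − Σ_{j=0}^{2} C(7,j)(1/20)^j(19/20)^{7-j} = 961803/256000000.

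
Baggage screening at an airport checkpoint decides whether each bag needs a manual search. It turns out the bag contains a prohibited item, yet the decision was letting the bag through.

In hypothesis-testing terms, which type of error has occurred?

Type II error

The null hypothesis here is that the bag contains no prohibited items.
'Letting the bag through' corresponds to failing to reject H₀.
H₀ was not rejected but H₀ is false — a Type II error (false negative).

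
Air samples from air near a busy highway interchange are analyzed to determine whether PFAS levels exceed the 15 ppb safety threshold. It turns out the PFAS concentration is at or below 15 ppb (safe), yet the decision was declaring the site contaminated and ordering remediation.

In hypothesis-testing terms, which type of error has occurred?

Type I error

The null hypothesis here is that the PFAS concentration is at or below 15 ppb (safe).
'Declaring the site contaminated and ordering remediation' corresponds to rejecting H₀.
H₀ was rejected but H₀ is true — a Type I error (false positive).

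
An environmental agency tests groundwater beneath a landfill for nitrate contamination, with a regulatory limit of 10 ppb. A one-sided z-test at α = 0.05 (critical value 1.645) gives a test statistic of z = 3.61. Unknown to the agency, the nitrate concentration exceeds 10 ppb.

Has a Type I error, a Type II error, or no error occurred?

Neither — the decision is correct.

The conventional null hypothesis is that the nitrate concentration is at or below 10 ppb (safe).
Since z = 3.61 > z* = 1.645, H₀ is rejected.
H₀ is false (actually the nitrate concentration exceeds 10 ppb).
The decision matches the true state — no error.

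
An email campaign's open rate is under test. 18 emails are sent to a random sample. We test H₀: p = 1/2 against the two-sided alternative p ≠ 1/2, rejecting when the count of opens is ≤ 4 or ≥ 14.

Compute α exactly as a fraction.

Under H₀, S ~ Binomial(18, 1/2); α is the probability of landing in either tail, P(S ≤ 4) + P(S ≥ 14).
By symmetry, α = 2·P(S ≤ 4) = 2·(1 + 18 + 153 + 816 + 3060)/262144 = 8096/262144 = 253/8192.

253/8192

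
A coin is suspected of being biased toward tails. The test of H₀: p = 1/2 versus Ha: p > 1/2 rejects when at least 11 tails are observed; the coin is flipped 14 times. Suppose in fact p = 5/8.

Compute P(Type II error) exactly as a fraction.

β = P(fail to reject H₀ | Ha true) = P(Y ≤ 10 | p = 5/8), Y ~ Binomial(14, 5/8).
Summing C(14,j)·(5/8)^j·(3/8)^{14-j} for j = 0..10 gives 1830419739927/2199023255552.

1830419739927/2199023255552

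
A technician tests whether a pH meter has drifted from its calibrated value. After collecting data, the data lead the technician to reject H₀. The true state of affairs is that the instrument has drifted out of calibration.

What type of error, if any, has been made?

The conventional null hypothesis here is that the instrument is correctly calibrated.
The test rejected a false H₀ — the decision matches the true state.

No error — this is a correct decision.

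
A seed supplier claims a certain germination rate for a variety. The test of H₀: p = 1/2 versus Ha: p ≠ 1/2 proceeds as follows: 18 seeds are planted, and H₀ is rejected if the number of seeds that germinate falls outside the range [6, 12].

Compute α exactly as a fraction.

1577/16384

α = P(S ≤ 5 or S ≥ 13 | p = 1/2), S ~ Binomial(18, 1/2).
The two tails are symmetric, so α = 2·(1 + 18 + 153 + 816 + 3060 + 8568)/2^18 = 25232/262144 = 1577/16384.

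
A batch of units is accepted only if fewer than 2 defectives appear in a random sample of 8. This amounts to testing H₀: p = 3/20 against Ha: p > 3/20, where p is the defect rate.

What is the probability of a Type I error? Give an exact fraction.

8776114407/25600000000

α = P(reject H₀ | H₀ true) = P(S ≥ 2 | p = 3/20), S ~ Binomial(8, 3/20).
α = 1 − P(S ≤ 1) = 1 − 16823885593/25600000000 = 8776114407/25600000000.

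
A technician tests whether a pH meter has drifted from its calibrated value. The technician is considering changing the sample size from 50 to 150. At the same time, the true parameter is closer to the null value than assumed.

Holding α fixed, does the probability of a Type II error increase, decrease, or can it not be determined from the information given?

Cannot be determined from the information given.

The first change alone would make β decrease; the second alone would make β increase. Which effect dominates depends on the magnitudes, which are not given.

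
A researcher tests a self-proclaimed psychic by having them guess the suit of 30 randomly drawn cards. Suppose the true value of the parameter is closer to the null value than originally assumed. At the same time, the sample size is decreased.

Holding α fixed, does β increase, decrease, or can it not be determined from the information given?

When the true parameter is near the null value, the test has a harder time distinguishing Ha from H₀. Reducing n widens both sampling distributions, so the test has less ability to distinguish Ha from H₀. Both changes push β in the same direction.

It increases.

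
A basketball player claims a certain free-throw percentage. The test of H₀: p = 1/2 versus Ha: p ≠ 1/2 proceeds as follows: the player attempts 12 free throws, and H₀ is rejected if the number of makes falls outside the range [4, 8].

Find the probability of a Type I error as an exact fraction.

299/2048

α = P(K ≤ 3 or K ≥ 9 | p = 1/2), K ~ Binomial(12, 1/2).
The two tails are symmetric, so α = 2·(1 + 12 + 66 + 220)/2^12 = 598/4096 = 299/2048.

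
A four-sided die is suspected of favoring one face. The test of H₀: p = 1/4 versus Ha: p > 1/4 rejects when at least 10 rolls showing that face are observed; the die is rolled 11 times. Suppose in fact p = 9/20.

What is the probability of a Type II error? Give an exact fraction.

20434671802787/20480000000000

Under the alternative p = 9/20, X ~ Binomial(11, 9/20); β is the probability the test does not reject, P(X < 10).
Summing C(11,j)·(9/20)^j·(11/20)^{11-j} for j = 0..9 gives 20434671802787/20480000000000.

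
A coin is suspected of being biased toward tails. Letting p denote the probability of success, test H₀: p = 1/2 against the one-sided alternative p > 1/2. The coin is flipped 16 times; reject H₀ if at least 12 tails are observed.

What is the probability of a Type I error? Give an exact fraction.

2517/65536

Under H₀, X ~ Binomial(16, 1/2), and α = P(X ≥ 12).
That's C(16,12) + C(16,13) + C(16,14) + C(16,15) + C(16,16) over 2^16, i.e. (1820 + 560 + 120 + 16 + 1)/65536 = 2517/65536.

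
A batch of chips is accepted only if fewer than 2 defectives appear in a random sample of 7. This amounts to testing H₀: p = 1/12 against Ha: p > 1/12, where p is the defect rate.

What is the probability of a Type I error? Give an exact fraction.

219095/1990656

α = P(reject H₀ | H₀ true) = P(Y ≥ 2 | p = 1/12), Y ~ Binomial(7, 1/12).
Via the complement, α = 1 − Σ_{j=0}^{1} C(7,j)(1/12)^j(11/12)^{7-j} = 219095/1990656.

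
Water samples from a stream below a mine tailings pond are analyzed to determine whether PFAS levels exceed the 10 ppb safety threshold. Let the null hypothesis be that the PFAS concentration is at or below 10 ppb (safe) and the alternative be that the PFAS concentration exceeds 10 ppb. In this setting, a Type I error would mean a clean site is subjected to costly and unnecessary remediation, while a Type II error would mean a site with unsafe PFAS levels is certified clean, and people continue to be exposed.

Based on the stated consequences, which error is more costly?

The Type II consequence (a site with unsafe PFAS levels is certified clean, and people continue to be exposed) is more severe than the Type I consequence (a clean site is subjected to costly and unnecessary remediation).

Type II error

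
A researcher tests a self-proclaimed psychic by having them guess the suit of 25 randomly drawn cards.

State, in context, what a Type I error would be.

A Type I error would mean concluding that the subject performs better than chance when in fact the subject is guessing at random (p = 1/4).

With the conventional null hypothesis that the subject is guessing at random (p = 1/4):
A Type I error is rejecting H₀ when H₀ is true.
Here that means concluding the subject has some ability beyond chance when actually the subject is guessing at random (p = 1/4).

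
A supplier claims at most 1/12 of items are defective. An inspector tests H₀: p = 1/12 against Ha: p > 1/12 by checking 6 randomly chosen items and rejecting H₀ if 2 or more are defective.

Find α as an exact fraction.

α = P(reject H₀ | H₀ true) = P(X ≥ 2 | p = 1/12), X ~ Binomial(6, 1/12).
α = 1 − P(X ≤ 1) = 1 − 2737867/2985984 = 248117/2985984.

248117/2985984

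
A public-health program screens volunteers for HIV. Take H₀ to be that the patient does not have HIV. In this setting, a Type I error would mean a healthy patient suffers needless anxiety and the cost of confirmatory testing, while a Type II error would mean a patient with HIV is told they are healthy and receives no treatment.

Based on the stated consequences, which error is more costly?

The Type II consequence (a patient with HIV is told they are healthy and receives no treatment) is more severe than the Type I consequence (a healthy patient suffers needless anxiety and the cost of confirmatory testing).

Type II error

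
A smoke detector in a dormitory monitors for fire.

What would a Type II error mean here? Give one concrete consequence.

With the conventional null hypothesis that there is no fire:
A Type II error is failing to reject H₀ when H₀ is false.
Here that means remaining silent when actually there is a fire.

A Type II error would mean concluding that there is no fire (or at least failing to establish that there is a fire) when in fact there is a fire. Consequence: a real fire goes undetected.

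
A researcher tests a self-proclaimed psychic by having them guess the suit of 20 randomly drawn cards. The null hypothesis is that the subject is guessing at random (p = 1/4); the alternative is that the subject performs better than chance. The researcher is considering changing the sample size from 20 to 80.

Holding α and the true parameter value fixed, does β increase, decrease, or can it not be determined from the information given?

It decreases.

Increasing n separates the H₀ and Ha sampling distributions, so under Ha fewer outcomes land in the acceptance region.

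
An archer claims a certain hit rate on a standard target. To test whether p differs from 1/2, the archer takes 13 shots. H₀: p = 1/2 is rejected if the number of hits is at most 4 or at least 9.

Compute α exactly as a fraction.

Under H₀, X ~ Binomial(13, 1/2); α is the probability of landing in either tail, P(X ≤ 4) + P(X ≥ 9).
By symmetry, α = 2·P(X ≤ 4) = 2·(1 + 13 + 78 + 286 + 715)/8192 = 2186/8192 = 1093/4096.

1093/4096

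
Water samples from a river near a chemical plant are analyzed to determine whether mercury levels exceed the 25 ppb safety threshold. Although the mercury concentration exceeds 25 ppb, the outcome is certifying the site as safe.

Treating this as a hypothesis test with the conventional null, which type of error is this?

Type II error

The null hypothesis here is that the mercury concentration is at or below 25 ppb (safe).
'Certifying the site as safe' corresponds to failing to reject H₀.
H₀ was not rejected but H₀ is false — a Type II error (false negative).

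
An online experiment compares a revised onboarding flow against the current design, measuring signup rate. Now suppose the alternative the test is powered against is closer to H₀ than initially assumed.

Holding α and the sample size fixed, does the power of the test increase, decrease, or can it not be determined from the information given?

A smaller true effect puts the Ha sampling distribution closer to H₀, so more of it falls in the non-rejection region.
Since power = 1 − β and β increases, power decreases.

It decreases.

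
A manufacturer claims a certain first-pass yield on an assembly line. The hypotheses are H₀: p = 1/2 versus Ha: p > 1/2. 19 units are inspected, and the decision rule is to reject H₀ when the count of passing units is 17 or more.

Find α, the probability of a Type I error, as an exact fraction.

Under H₀, K ~ Binomial(19, 1/2), and α = P(K ≥ 17).
P(K ≥ 17) = [C(19,17) + C(19,18) + C(19,19)] / 2^19 = (171 + 19 + 1) / 524288 = 191/524288.

191/524288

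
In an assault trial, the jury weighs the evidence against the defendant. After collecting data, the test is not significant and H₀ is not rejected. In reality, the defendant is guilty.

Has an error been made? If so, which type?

Type II error

The conventional null hypothesis here is that the defendant is innocent.
H₀ was not rejected, but H₀ is actually false.
Failing to reject a false null hypothesis is a Type II error (false negative).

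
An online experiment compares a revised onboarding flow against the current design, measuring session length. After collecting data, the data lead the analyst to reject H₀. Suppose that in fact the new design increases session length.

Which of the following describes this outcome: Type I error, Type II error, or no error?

No error — this is a correct decision.

The conventional null hypothesis here is that the new design has no effect on session length.
The test rejected a false H₀ — the decision matches the true state.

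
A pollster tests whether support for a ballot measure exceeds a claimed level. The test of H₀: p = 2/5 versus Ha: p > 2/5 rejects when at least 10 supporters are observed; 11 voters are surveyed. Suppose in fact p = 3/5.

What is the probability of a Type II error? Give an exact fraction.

1894076/1953125

Under the alternative p = 3/5, Y ~ Binomial(11, 3/5); β is the probability the test does not reject, P(Y < 10).
Summing C(11,j)·(3/5)^j·(2/5)^{11-j} for j = 0..9 gives 1894076/1953125.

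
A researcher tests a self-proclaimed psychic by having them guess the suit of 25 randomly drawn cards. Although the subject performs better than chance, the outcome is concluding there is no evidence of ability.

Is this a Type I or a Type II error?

Type II error

The null hypothesis here is that the subject is guessing at random (p = 1/4).
'Concluding there is no evidence of ability' corresponds to failing to reject H₀.
H₀ was not rejected but H₀ is false — a Type II error (false negative).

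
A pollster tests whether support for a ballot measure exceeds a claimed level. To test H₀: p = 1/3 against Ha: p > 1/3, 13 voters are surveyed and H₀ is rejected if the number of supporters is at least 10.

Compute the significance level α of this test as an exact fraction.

Under H₀, K ~ Binomial(13, 1/3), and α = P(K ≥ 10).
Adding the binomial terms for j = 10 through 13 with p = 1/3 yields 2627/1594323.

2627/1594323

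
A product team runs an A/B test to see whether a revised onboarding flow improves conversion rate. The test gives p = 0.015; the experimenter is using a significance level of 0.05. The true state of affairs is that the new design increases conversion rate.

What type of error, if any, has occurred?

Neither — the decision is correct.

The conventional null hypothesis is that the new design has no effect on conversion rate.
Since p = 0.015 < α = 0.05, H₀ is rejected.
H₀ is false (actually the new design increases conversion rate).
The decision matches the true state — no error.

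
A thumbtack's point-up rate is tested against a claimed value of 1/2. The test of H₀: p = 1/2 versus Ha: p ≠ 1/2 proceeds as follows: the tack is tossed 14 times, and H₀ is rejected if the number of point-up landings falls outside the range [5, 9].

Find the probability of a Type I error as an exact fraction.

α = P(K ≤ 4 or K ≥ 10 | p = 1/2), K ~ Binomial(14, 1/2).
Each tail has probability (1 + 14 + 91 + 364 + 1001)/16384; doubling gives α = 2942/16384 = 1471/8192.

1471/8192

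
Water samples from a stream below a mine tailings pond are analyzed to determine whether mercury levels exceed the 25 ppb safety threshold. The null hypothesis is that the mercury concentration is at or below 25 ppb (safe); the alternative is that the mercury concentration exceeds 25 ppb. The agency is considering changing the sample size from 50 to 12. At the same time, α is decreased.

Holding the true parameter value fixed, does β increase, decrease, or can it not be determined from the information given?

Reducing n widens both sampling distributions, so the test has less ability to distinguish Ha from H₀. A smaller α moves the rejection region further into the tail. With the alternative true, more outcomes now fall outside the rejection region, so failing to reject becomes more likely. Both changes push β in the same direction.

It increases.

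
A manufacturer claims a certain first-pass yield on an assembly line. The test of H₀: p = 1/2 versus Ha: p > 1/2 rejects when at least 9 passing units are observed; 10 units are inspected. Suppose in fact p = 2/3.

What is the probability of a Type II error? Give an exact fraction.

17635/19683

β = P(fail to reject H₀ | Ha true) = P(Y ≤ 8 | p = 2/3), Y ~ Binomial(10, 2/3).
Summing C(10,j)·(2/3)^j·(1/3)^{10-j} for j = 0..8 gives 17635/19683.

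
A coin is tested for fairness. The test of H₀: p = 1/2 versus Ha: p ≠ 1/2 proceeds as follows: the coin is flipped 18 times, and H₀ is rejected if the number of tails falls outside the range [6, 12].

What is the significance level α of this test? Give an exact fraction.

Under H₀, S ~ Binomial(18, 1/2); α is the probability of landing in either tail, P(S ≤ 5) + P(S ≥ 13).
By symmetry, α = 2·P(S ≤ 5) = 2·(1 + 18 + 153 + 816 + 3060 + 8568)/262144 = 25232/262144 = 1577/16384.

1577/16384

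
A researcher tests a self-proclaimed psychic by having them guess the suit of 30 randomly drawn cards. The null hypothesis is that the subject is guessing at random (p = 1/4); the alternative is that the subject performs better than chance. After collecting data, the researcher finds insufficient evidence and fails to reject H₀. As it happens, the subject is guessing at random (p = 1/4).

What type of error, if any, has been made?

The test retained a true H₀ — the decision matches the true state.

No error — this is a correct decision.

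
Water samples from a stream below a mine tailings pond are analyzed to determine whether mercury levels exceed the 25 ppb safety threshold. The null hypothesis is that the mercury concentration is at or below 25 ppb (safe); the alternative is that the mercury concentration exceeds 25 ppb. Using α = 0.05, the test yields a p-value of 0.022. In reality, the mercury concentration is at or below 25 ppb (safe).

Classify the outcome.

Since p = 0.022 < α = 0.05, H₀ is rejected.
H₀ is true (actually the mercury concentration is at or below 25 ppb (safe)).
Rejecting a true H₀ is a Type I error.

Type I error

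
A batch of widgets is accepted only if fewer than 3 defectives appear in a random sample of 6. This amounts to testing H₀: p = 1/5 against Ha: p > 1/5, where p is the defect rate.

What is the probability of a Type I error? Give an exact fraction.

Under H₀, Y ~ Binomial(6, 1/5); the Type I error rate is P(Y ≥ 3).
α = 1 − P(Y ≤ 2) = 1 − 2816/3125 = 309/3125.

309/3125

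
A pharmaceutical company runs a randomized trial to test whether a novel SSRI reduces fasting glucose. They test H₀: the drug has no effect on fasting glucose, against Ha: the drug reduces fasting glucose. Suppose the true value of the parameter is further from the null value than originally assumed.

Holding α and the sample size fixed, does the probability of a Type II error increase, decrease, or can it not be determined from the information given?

A bigger departure from H₀ is easier for the test to detect, so it fails to reject less often.

It decreases.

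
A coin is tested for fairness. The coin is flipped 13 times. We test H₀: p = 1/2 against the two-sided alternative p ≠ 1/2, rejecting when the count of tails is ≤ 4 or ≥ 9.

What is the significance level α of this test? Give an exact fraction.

1093/4096

α = P(X ≤ 4 or X ≥ 9 | p = 1/2), X ~ Binomial(13, 1/2).
The two tails are symmetric, so α = 2·(1 + 13 + 78 + 286 + 715)/2^13 = 2186/8192 = 1093/4096.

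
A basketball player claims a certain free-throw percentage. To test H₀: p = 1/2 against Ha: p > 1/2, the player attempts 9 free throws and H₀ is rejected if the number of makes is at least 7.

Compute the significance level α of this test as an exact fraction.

α = P(reject H₀ | H₀ true) = P(X ≥ 7 | p = 1/2), with X ~ Binomial(9, 1/2).
That's C(9,7) + C(9,8) + C(9,9) over 2^9, i.e. (36 + 9 + 1)/512 = 46/512 = 23/256.

23/256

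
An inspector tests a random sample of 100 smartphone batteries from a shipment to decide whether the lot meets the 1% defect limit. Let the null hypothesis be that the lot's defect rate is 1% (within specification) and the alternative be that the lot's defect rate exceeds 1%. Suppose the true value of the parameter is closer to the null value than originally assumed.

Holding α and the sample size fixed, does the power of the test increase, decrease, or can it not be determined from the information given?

It decreases.

A smaller true effect puts the Ha sampling distribution closer to H₀, so more of it falls in the non-rejection region.
Since power = 1 − β and β increases, power decreases.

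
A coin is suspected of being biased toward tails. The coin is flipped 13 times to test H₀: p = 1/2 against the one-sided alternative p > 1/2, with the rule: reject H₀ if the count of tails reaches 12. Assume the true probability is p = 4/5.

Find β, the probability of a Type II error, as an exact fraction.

935490453/1220703125

β = P(fail to reject H₀ | Ha true) = P(Y ≤ 11 | p = 4/5), Y ~ Binomial(13, 4/5).
Equivalently, β = 1 − P(Y ≥ 12) = 935490453/1220703125.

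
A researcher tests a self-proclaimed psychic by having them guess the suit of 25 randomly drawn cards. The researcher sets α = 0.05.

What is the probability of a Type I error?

0.05

The significance level α is, by definition, the probability of a Type I error — P(reject H₀ | H₀ true).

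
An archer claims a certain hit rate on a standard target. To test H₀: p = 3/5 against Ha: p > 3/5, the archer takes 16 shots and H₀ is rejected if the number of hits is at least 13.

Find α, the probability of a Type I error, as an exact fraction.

1988120781/30517578125

The Type I error probability is α = P(S ≥ 13) computed under H₀, where S ~ Binomial(16, 3/5).
P(S ≥ 13) = Σ_{j=13}^{16} C(16,j)·(3/5)^j·(2/5)^{16-j} = 1988120781/30517578125.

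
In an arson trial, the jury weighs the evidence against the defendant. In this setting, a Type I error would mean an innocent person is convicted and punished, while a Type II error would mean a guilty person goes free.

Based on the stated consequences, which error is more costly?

The Type I consequence (an innocent person is convicted and punished) is more severe than the Type II consequence (a guilty person goes free).

Type I error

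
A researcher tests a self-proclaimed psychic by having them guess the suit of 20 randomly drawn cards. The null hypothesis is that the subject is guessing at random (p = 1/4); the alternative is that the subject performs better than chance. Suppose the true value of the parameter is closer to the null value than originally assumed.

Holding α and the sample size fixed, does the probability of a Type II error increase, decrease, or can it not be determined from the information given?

It increases.

When the true parameter is near the null value, the test has a harder time distinguishing Ha from H₀.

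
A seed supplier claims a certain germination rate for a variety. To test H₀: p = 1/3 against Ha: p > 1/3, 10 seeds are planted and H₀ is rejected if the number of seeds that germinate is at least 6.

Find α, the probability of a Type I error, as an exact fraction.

The Type I error probability is α = P(K ≥ 6) computed under H₀, where K ~ Binomial(10, 1/3).
P(K ≥ 6) = Σ_{j=6}^{10} C(10,j)·(1/3)^j·(2/3)^{10-j} = 1507/19683.

1507/19683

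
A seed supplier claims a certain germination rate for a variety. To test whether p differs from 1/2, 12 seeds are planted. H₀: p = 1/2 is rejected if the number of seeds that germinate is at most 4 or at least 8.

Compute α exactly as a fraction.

α = P(S ≤ 4 or S ≥ 8 | p = 1/2), S ~ Binomial(12, 1/2).
Each tail has probability (1 + 12 + 66 + 220 + 495)/4096; doubling gives α = 1588/4096 = 397/1024.

397/1024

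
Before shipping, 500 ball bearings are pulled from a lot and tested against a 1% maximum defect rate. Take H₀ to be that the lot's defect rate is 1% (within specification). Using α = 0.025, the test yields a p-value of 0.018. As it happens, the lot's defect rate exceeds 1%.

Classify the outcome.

Since p = 0.018 < α = 0.025, H₀ is rejected.
H₀ is false (actually the lot's defect rate exceeds 1%).
The decision matches the true state — no error.

No error — this is a correct decision.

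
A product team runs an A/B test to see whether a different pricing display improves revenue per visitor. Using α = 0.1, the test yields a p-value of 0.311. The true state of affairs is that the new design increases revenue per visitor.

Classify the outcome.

The conventional null hypothesis is that the new design has no effect on revenue per visitor.
Since p = 0.311 ≥ α = 0.1, H₀ is not rejected.
H₀ is false (actually the new design increases revenue per visitor).
Failing to reject a false H₀ is a Type II error.

Type II error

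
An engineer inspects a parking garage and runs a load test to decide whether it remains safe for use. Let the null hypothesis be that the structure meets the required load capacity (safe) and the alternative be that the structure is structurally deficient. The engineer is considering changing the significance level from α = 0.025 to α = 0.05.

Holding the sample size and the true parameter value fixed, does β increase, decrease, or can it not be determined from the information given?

It decreases.

With a larger α the critical value moves toward the center, so more of the Ha sampling distribution lies in the rejection region.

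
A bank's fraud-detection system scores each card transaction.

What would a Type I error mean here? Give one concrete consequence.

With the conventional null hypothesis that the transaction is legitimate:
A Type I error is rejecting H₀ when H₀ is true.
Here that means blocking the transaction and freezing the card when actually the transaction is legitimate.

A Type I error would mean concluding that the transaction is fraudulent when in fact the transaction is legitimate. Consequence: a legitimate purchase is declined and the customer's card is frozen.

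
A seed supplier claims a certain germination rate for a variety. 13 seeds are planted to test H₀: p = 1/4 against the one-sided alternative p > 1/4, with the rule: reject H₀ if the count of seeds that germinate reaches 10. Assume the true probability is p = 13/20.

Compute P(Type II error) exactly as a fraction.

739046497348117/1024000000000000

A Type II error is failing to reject when Ha holds: with p = 13/20, β = P(Y ≤ 9).
Equivalently, β = 1 − P(Y ≥ 10) = 739046497348117/1024000000000000.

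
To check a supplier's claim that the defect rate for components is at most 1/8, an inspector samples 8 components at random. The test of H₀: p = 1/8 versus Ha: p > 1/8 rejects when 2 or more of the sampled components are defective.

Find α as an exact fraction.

α = P(reject H₀ | H₀ true) = P(K ≥ 2 | p = 1/8), K ~ Binomial(8, 1/8).
Via the complement, α = 1 − Σ_{j=0}^{1} C(8,j)(1/8)^j(7/8)^{8-j} = 4424071/16777216.

4424071/16777216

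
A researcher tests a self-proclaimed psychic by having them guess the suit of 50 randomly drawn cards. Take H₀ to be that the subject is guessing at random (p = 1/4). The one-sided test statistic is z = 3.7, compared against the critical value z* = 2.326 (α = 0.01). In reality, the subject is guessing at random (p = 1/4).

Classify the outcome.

Since z = 3.7 > z* = 2.326, H₀ is rejected.
H₀ is true (actually the subject is guessing at random (p = 1/4)).
Rejecting a true H₀ is a Type I error.

Type I error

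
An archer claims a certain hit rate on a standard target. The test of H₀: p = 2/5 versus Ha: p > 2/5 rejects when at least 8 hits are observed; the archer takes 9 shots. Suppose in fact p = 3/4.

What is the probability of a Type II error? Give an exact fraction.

β = P(fail to reject H₀ | Ha true) = P(K ≤ 7 | p = 3/4), K ~ Binomial(9, 3/4).
Adding the binomial probabilities P(K=0)+…+P(K=7) at p = 3/4 gives 45853/65536.

45853/65536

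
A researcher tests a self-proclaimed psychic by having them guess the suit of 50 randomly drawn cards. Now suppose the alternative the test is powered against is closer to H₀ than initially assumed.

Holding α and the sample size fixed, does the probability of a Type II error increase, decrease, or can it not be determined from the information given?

A smaller true effect puts the Ha sampling distribution closer to H₀, so more of it falls in the non-rejection region.

It increases.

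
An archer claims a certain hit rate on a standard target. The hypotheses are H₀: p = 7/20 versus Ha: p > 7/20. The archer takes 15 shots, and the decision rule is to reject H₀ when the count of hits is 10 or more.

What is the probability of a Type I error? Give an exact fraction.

203869009270562307/16384000000000000000

Under H₀, S ~ Binomial(15, 7/20), and α = P(S ≥ 10).
Adding the binomial terms for j = 10 through 15 with p = 7/20 yields 203869009270562307/16384000000000000000.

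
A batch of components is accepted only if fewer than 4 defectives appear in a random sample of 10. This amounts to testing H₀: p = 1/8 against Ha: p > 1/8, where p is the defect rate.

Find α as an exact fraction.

The significance level is the probability, assuming p = 1/8, of seeing 4 or more defectives in 10 draws.
α = 1 − P(X ≤ 3) = 1 − 261063131/268435456 = 7372325/268435456.

7372325/268435456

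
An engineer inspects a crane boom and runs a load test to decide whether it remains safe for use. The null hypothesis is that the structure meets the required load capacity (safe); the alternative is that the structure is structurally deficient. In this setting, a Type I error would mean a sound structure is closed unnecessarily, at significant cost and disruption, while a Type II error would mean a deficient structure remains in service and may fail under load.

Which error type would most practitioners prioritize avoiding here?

The Type II consequence (a deficient structure remains in service and may fail under load) is more severe than the Type I consequence (a sound structure is closed unnecessarily, at significant cost and disruption).

Type II error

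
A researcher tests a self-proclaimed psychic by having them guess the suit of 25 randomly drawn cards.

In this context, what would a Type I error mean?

With the conventional null hypothesis that the subject is guessing at random (p = 1/4):
A Type I error is rejecting H₀ when H₀ is true.
Here that means concluding the subject has some ability beyond chance when actually the subject is guessing at random (p = 1/4).

A Type I error would mean concluding that the subject performs better than chance when in fact the subject is guessing at random (p = 1/4).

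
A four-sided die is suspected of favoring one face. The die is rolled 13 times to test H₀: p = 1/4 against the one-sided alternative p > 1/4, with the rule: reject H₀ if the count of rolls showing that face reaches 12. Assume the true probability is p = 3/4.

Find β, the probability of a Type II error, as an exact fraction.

Under the alternative p = 3/4, Y ~ Binomial(13, 3/4); β is the probability the test does not reject, P(Y < 12).
Adding the binomial probabilities P(Y=0)+…+P(Y=11) at p = 3/4 gives 3662863/4194304.

3662863/4194304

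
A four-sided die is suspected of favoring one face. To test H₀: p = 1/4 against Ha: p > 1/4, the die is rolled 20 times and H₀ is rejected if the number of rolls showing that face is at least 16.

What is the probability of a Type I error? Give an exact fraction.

The Type I error probability is α = P(S ≥ 16) computed under H₀, where S ~ Binomial(20, 1/4).
Adding the binomial terms for j = 16 through 20 with p = 1/4 yields 106249/274877906944.

106249/274877906944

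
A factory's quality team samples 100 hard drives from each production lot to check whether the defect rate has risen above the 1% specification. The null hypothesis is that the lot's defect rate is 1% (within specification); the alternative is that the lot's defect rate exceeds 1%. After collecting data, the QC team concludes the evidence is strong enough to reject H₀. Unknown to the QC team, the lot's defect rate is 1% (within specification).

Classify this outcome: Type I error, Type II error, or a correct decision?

H₀ was rejected, but H₀ is actually true.
Rejecting a true null hypothesis is a Type I error (false positive).

Type I error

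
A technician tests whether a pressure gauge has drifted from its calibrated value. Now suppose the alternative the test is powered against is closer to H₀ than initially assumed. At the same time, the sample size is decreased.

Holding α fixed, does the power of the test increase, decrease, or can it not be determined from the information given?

A smaller true effect puts the Ha sampling distribution closer to H₀, so more of it falls in the non-rejection region. Reducing n widens both sampling distributions, so the test has less ability to distinguish Ha from H₀. Both changes push β in the same direction.
Since power = 1 − β and β increases, power decreases.

It decreases.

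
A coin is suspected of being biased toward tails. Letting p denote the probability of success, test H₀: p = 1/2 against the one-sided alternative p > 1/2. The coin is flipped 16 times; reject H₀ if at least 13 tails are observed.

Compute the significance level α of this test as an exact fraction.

697/65536

Under H₀, S ~ Binomial(16, 1/2), and α = P(S ≥ 13).
Summing the upper tail: (560 + 120 + 16 + 1) / 2^16 = 697/65536.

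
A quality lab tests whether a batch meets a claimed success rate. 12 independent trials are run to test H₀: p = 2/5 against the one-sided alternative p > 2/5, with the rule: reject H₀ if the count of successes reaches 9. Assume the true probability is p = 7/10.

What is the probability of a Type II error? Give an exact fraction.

101496845313/200000000000

A Type II error is failing to reject when Ha holds: with p = 7/10, β = P(Y ≤ 8).
Equivalently, β = 1 − P(Y ≥ 9) = 101496845313/200000000000.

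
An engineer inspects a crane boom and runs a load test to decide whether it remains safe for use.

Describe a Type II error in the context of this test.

A Type II error would mean concluding that the structure meets the required load capacity (safe) (or at least failing to establish that the structure is structurally deficient) when in fact the structure is structurally deficient.

With the conventional null hypothesis that the structure meets the required load capacity (safe):
A Type II error is failing to reject H₀ when H₀ is false.
Here that means keeping the structure open when actually the structure is structurally deficient.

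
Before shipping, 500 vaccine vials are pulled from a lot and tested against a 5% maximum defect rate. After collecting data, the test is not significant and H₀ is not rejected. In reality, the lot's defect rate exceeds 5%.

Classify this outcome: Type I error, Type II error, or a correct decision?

The conventional null hypothesis here is that the lot's defect rate is 5% (within specification).
H₀ was not rejected, but H₀ is actually false.
Failing to reject a false null hypothesis is a Type II error (false negative).

Type II error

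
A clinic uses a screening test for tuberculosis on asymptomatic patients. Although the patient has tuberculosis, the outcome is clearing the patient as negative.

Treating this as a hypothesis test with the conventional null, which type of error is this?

The null hypothesis here is that the patient does not have tuberculosis.
'Clearing the patient as negative' corresponds to failing to reject H₀.
H₀ was not rejected but H₀ is false — a Type II error (false negative).

Type II error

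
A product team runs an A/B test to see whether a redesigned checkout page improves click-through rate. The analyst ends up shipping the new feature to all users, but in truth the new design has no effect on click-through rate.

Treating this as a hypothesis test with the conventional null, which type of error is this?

Type I error

The null hypothesis here is that the new design has no effect on click-through rate.
'Shipping the new feature to all users' corresponds to rejecting H₀.
H₀ was rejected but H₀ is true — a Type I error (false positive).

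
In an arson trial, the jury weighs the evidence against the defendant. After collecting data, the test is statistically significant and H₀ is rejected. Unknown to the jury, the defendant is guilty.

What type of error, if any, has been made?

The conventional null hypothesis here is that the defendant is innocent.
The test rejected a false H₀ — the decision matches the true state.

No error (correct decision).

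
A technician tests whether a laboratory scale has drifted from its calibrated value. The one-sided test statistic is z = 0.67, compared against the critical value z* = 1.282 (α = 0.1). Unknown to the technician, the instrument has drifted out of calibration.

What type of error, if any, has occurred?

The conventional null hypothesis is that the instrument is correctly calibrated.
Since z = 0.67 ≤ z* = 1.282, H₀ is not rejected.
H₀ is false (actually the instrument has drifted out of calibration).
Failing to reject a false H₀ is a Type II error.

Type II error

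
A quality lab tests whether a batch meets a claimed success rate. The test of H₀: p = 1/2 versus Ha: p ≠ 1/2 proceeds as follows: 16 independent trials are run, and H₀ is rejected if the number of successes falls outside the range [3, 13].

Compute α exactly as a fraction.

137/32768

Under H₀, S ~ Binomial(16, 1/2); α is the probability of landing in either tail, P(S ≤ 2) + P(S ≥ 14).
The two tails are symmetric, so α = 2·(1 + 16 + 120)/2^16 = 274/65536 = 137/32768.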